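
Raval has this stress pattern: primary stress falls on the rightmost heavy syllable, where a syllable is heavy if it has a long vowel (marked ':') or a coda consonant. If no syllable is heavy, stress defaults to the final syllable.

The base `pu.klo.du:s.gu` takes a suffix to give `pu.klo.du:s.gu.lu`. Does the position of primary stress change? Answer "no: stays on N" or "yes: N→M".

no: stays on 3

Base `pu.klo.du:s.gu` (4 syllables):
  Weights: 1 pu L, 2 klo L, 3 du:s H, 4 gu L.
  Heavy syllables in the domain: 3. The rightmost is syllable 3 (du:s).
  → primary stress on syllable 3.
Suffixed `pu.klo.du:s.gu.lu` (5 syllables):
  Weights: 1 pu L, 2 klo L, 3 du:s H, 4 gu L, 5 lu L.
  Heavy syllables in the domain: 3. The rightmost is syllable 3 (du:s).
  → primary stress on syllable 3.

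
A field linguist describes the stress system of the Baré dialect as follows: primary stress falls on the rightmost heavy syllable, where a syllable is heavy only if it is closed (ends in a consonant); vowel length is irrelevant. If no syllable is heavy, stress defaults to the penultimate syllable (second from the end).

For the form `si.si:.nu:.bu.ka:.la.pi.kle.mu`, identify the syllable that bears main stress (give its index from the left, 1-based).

8

Weights: 1 si L, 2 si: L, 3 nu: L, 4 bu L, 5 ka: L, 6 la L, 7 pi L, 8 kle L, 9 mu L.
No heavy syllable in the domain; default to the penultimate syllable (second from the end) = syllable 8.
Primary stress: syllable 8 → si.si:.nu:.bu.ka:.la.pi.ˈkle.mu.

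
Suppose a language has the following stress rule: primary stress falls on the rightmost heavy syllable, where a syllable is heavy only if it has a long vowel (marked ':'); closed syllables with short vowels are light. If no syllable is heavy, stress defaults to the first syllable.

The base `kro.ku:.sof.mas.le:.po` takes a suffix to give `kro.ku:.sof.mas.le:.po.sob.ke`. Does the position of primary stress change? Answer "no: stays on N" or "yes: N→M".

Base `kro.ku:.sof.mas.le:.po` (6 syllables):
  Weights: 1 kro L, 2 ku: H, 3 sof L, 4 mas L, 5 le: H, 6 po L.
  Heavy syllables in the domain: 2, 5. The rightmost is syllable 5 (le:).
  → primary stress on syllable 5.
Suffixed `kro.ku:.sof.mas.le:.po.sob.ke` (8 syllables):
  Weights: 1 kro L, 2 ku: H, 3 sof L, 4 mas L, 5 le: H, 6 po L, 7 sob L, 8 ke L.
  Heavy syllables in the domain: 2, 5. The rightmost is syllable 5 (le:).
  → primary stress on syllable 5.

no: stays on 5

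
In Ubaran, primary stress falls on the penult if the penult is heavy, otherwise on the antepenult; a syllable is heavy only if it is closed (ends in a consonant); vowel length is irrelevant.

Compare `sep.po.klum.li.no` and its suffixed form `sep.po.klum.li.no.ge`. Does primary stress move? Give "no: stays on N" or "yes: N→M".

yes: 3→4

Base `sep.po.klum.li.no` (5 syllables):
  Weights: 3 klum H, 4 li L, 5 no L.
  The penult (syllable 4, li) is light, so stress falls on the antepenult (syllable 3, klum).
  → primary stress on syllable 3.
Suffixed `sep.po.klum.li.no.ge` (6 syllables):
  Weights: 4 li L, 5 no L, 6 ge L.
  The penult (syllable 5, no) is light, so stress falls on the antepenult (syllable 4, li).
  → primary stress on syllable 4.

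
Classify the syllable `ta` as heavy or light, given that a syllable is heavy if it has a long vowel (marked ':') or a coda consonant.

light

`ta`: short vowel, open (no coda). Short vowel, open → light.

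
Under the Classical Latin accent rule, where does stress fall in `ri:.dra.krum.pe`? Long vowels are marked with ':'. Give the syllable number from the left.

Classical Latin: stress the penult if heavy (long vowel or closed), else the antepenult.
Weights: 2 dra L, 3 krum H, 4 pe L.
The penult (syllable 3, krum) is heavy, so it takes stress.
Stress on syllable 3: ri:.dra.ˈkrum.pe.

3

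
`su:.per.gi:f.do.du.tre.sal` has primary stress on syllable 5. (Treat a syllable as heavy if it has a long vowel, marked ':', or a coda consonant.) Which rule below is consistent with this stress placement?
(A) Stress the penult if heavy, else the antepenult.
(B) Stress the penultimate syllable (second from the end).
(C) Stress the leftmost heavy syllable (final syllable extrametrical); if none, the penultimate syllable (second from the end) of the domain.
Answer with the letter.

Rule A → syllable 5 ✓.
Rule B → syllable 6 (observed: 5).
Rule C → syllable 1 (observed: 5).

A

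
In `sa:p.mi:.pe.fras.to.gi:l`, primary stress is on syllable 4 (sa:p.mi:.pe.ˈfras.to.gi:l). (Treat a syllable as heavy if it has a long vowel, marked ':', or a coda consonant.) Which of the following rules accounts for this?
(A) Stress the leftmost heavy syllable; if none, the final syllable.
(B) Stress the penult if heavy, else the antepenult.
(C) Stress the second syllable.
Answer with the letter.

Rule A → syllable 1 (observed: 4).
Rule B → syllable 4 ✓.
Rule C → syllable 2 (observed: 4).

B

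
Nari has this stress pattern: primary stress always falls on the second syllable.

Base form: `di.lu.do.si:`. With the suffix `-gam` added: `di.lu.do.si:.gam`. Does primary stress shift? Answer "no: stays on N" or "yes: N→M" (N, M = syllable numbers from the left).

no: stays on 2

Base `di.lu.do.si:` (4 syllables):
  The word has 4 syllables; the second syllable is syllable 2 (lu).
  → primary stress on syllable 2.
Suffixed `di.lu.do.si:.gam` (5 syllables):
  The word has 5 syllables; the second syllable is syllable 2 (lu).
  → primary stress on syllable 2.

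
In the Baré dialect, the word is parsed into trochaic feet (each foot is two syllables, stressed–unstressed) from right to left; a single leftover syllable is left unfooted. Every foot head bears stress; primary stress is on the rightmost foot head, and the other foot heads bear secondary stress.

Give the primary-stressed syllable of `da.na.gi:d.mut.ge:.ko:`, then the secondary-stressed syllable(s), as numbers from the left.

primary 5, secondary 1, 3

Parse right to left into trochaic (ˈσσ) feet: (ˈda.na) (ˈgi:d.mut) (ˈge:.ko:).
Foot heads (stressed positions): 1, 3, 5.
End Rule Rightmost: primary stress on the rightmost head = syllable 5.
Secondary stress on 1, 3: ˌda.na.ˌgi:d.mut.ˈge:.ko:.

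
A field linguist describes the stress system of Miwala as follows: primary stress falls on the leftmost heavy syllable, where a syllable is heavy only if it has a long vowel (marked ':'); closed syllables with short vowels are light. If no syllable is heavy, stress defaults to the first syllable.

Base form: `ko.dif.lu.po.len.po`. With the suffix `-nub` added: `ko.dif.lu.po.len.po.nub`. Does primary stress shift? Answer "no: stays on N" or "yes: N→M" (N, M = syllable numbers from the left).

Base `ko.dif.lu.po.len.po` (6 syllables):
  Weights: 1 ko L, 2 dif L, 3 lu L, 4 po L, 5 len L, 6 po L.
  No heavy syllable in the domain; default to the first syllable = syllable 1.
  → primary stress on syllable 1.
Suffixed `ko.dif.lu.po.len.po.nub` (7 syllables):
  Weights: 1 ko L, 2 dif L, 3 lu L, 4 po L, 5 len L, 6 po L, 7 nub L.
  No heavy syllable in the domain; default to the first syllable = syllable 1.
  → primary stress on syllable 1.

no: stays on 1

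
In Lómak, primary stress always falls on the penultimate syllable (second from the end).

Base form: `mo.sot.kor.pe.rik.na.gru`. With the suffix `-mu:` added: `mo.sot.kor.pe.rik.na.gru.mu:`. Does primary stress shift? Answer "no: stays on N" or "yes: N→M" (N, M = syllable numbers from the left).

Base `mo.sot.kor.pe.rik.na.gru` (7 syllables):
  The word has 7 syllables; the penultimate syllable (second from the end) is syllable 6 (na).
  → primary stress on syllable 6.
Suffixed `mo.sot.kor.pe.rik.na.gru.mu:` (8 syllables):
  The word has 8 syllables; the penultimate syllable (second from the end) is syllable 7 (gru).
  → primary stress on syllable 7.

yes: 6→7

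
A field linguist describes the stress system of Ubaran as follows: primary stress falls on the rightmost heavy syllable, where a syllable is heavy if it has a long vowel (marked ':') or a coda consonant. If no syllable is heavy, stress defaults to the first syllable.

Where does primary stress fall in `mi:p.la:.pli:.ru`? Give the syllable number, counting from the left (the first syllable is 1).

3

Weights: 1 mi:p H, 2 la: H, 3 pli: H, 4 ru L.
Heavy syllables in the domain: 1, 2, 3. The rightmost is syllable 3 (pli:).
Primary stress: syllable 3 → mi:p.la:.ˈpli:.ru.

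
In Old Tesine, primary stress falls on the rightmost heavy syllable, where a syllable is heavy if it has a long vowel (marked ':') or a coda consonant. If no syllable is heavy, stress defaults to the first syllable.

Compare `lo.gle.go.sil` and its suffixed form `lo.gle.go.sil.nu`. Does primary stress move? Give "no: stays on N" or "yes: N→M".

Base `lo.gle.go.sil` (4 syllables):
  Weights: 1 lo L, 2 gle L, 3 go L, 4 sil H.
  Heavy syllables in the domain: 4. The rightmost is syllable 4 (sil).
  → primary stress on syllable 4.
Suffixed `lo.gle.go.sil.nu` (5 syllables):
  Weights: 1 lo L, 2 gle L, 3 go L, 4 sil H, 5 nu L.
  Heavy syllables in the domain: 4. The rightmost is syllable 4 (sil).
  → primary stress on syllable 4.

no: stays on 4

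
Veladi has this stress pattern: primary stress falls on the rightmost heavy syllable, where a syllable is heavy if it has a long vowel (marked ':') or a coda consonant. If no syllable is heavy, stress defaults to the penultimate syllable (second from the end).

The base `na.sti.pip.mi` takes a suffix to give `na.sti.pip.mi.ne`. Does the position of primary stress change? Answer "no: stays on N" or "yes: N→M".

no: stays on 3

Base `na.sti.pip.mi` (4 syllables):
  Weights: 1 na L, 2 sti L, 3 pip H, 4 mi L.
  Heavy syllables in the domain: 3. The rightmost is syllable 3 (pip).
  → primary stress on syllable 3.
Suffixed `na.sti.pip.mi.ne` (5 syllables):
  Weights: 1 na L, 2 sti L, 3 pip H, 4 mi L, 5 ne L.
  Heavy syllables in the domain: 3. The rightmost is syllable 3 (pip).
  → primary stress on syllable 3.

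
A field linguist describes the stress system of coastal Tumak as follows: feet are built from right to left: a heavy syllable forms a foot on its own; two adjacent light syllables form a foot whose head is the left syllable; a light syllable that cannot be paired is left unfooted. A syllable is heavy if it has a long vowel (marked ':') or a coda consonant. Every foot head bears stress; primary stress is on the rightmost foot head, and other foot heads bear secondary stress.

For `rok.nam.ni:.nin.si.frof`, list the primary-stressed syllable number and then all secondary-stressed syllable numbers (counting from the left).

primary 6, secondary 1, 2, 3, 4

Weights: 1 rok H, 2 nam H, 3 ni: H, 4 nin H, 5 si L, 6 frof H.
Parse right to left (heavy = foot alone; LL = one foot; stranded L unfooted): (ˈrok) (ˈnam) (ˈni:) (ˈnin) si (ˈfrof).
Foot heads: 1, 2, 3, 4, 6.
Primary stress on the rightmost head = syllable 6.
Secondary stress on 1, 2, 3, 4: ˌrok.ˌnam.ˌni:.ˌnin.si.ˈfrof.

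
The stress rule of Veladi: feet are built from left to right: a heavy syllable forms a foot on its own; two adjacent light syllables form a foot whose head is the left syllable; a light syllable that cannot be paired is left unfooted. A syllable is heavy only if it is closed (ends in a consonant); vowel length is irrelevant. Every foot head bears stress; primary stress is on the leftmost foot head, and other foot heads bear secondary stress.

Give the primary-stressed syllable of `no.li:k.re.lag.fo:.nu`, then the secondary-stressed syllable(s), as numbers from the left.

Weights: 1 no L, 2 li:k H, 3 re L, 4 lag H, 5 fo: L, 6 nu L.
Parse left to right (heavy = foot alone; LL = one foot; stranded L unfooted): no (ˈli:k) re (ˈlag) (ˈfo:.nu).
Foot heads: 2, 4, 5.
Primary stress on the leftmost head = syllable 2.
Secondary stress on 4, 5: no.ˈli:k.re.ˌlag.ˌfo:.nu.

primary 2, secondary 4, 5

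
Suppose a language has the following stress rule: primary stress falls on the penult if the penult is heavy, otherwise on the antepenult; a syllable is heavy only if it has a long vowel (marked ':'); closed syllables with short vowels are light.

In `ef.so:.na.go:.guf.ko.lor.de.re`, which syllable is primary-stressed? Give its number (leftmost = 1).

Weights: 7 lor L, 8 de L, 9 re L.
The penult (syllable 8, de) is light, so stress falls on the antepenult (syllable 7, lor).
Primary stress: syllable 7 → ef.so:.na.go:.guf.ko.ˈlor.de.re.

7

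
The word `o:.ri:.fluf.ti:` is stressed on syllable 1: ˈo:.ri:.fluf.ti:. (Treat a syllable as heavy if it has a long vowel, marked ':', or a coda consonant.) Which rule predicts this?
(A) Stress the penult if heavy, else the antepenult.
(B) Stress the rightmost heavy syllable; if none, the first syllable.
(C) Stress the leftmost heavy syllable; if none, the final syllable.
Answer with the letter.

C

Rule A → syllable 3 (observed: 1).
Rule B → syllable 4 (observed: 1).
Rule C → syllable 1 ✓.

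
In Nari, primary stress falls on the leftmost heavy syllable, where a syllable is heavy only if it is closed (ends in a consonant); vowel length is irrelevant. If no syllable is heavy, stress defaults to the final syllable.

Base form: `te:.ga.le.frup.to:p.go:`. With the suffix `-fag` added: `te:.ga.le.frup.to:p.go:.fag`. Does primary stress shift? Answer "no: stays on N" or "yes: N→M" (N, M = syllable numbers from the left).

no: stays on 4

Base `te:.ga.le.frup.to:p.go:` (6 syllables):
  Weights: 1 te: L, 2 ga L, 3 le L, 4 frup H, 5 to:p H, 6 go: L.
  Heavy syllables in the domain: 4, 5. The leftmost is syllable 4 (frup).
  → primary stress on syllable 4.
Suffixed `te:.ga.le.frup.to:p.go:.fag` (7 syllables):
  Weights: 1 te: L, 2 ga L, 3 le L, 4 frup H, 5 to:p H, 6 go: L, 7 fag H.
  Heavy syllables in the domain: 4, 5, 7. The leftmost is syllable 4 (frup).
  → primary stress on syllable 4.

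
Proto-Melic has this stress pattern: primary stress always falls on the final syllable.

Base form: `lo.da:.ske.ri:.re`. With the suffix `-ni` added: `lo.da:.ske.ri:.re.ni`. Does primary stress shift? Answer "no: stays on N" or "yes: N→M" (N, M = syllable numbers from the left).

yes: 5→6

Base `lo.da:.ske.ri:.re` (5 syllables):
  The word has 5 syllables; the final syllable is syllable 5 (re).
  → primary stress on syllable 5.
Suffixed `lo.da:.ske.ri:.re.ni` (6 syllables):
  The word has 6 syllables; the final syllable is syllable 6 (ni).
  → primary stress on syllable 6.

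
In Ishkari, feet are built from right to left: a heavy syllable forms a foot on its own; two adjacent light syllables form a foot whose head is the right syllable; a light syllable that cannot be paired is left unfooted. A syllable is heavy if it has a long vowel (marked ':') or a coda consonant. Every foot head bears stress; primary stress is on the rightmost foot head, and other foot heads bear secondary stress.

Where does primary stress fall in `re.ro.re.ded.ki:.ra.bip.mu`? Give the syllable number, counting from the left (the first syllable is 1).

7

Weights: 1 re L, 2 ro L, 3 re L, 4 ded H, 5 ki: H, 6 ra L, 7 bip H, 8 mu L.
Parse right to left (heavy = foot alone; LL = one foot; stranded L unfooted): re (ro.ˈre) (ˈded) (ˈki:) ra (ˈbip) mu.
Foot heads: 3, 4, 5, 7.
Primary stress on the rightmost head = syllable 7.
Primary stress: syllable 7 → re.ro.re.ded.ki:.ra.ˈbip.mu.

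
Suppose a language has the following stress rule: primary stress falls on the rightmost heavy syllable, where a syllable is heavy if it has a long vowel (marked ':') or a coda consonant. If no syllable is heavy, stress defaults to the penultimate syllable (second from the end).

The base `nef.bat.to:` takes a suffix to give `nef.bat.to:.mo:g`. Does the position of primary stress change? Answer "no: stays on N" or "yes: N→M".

Base `nef.bat.to:` (3 syllables):
  Weights: 1 nef H, 2 bat H, 3 to: H.
  Heavy syllables in the domain: 1, 2, 3. The rightmost is syllable 3 (to:).
  → primary stress on syllable 3.
Suffixed `nef.bat.to:.mo:g` (4 syllables):
  Weights: 1 nef H, 2 bat H, 3 to: H, 4 mo:g H.
  Heavy syllables in the domain: 1, 2, 3, 4. The rightmost is syllable 4 (mo:g).
  → primary stress on syllable 4.

yes: 3→4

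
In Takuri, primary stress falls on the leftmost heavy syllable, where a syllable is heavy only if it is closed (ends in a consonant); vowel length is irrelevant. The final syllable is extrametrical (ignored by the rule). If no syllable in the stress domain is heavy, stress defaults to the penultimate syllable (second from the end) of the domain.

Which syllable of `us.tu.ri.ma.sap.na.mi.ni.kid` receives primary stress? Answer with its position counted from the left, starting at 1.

1

The final syllable (9, kid) is extrametrical; the stress domain is syllables 1–8.
Weights: 1 us H, 2 tu L, 3 ri L, 4 ma L, 5 sap H, 6 na L, 7 mi L, 8 ni L.
Heavy syllables in the domain: 1, 5. The leftmost is syllable 1 (us).
Primary stress: syllable 1 → ˈus.tu.ri.ma.sap.na.mi.ni.kid.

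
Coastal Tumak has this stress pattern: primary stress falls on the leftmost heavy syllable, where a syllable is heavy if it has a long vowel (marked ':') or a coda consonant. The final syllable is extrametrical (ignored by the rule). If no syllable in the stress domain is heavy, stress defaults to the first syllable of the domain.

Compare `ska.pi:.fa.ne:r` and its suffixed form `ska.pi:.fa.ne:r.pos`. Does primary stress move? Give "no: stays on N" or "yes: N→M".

no: stays on 2

Base `ska.pi:.fa.ne:r` (4 syllables):
  The final syllable (4, ne:r) is extrametrical; the stress domain is syllables 1–3.
  Weights: 1 ska L, 2 pi: H, 3 fa L.
  Heavy syllables in the domain: 2. The leftmost is syllable 2 (pi:).
  → primary stress on syllable 2.
Suffixed `ska.pi:.fa.ne:r.pos` (5 syllables):
  The final syllable (5, pos) is extrametrical; the stress domain is syllables 1–4.
  Weights: 1 ska L, 2 pi: H, 3 fa L, 4 ne:r H.
  Heavy syllables in the domain: 2, 4. The leftmost is syllable 2 (pi:).
  → primary stress on syllable 2.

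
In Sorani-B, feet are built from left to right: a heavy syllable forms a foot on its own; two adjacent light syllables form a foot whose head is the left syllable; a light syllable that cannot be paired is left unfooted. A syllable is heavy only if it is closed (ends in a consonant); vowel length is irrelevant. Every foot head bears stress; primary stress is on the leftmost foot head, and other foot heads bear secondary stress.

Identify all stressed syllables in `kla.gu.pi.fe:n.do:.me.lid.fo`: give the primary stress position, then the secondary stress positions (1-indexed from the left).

Weights: 1 kla L, 2 gu L, 3 pi L, 4 fe:n H, 5 do: L, 6 me L, 7 lid H, 8 fo L.
Parse left to right (heavy = foot alone; LL = one foot; stranded L unfooted): (ˈkla.gu) pi (ˈfe:n) (ˈdo:.me) (ˈlid) fo.
Foot heads: 1, 4, 5, 7.
Primary stress on the leftmost head = syllable 1.
Secondary stress on 4, 5, 7: ˈkla.gu.pi.ˌfe:n.ˌdo:.me.ˌlid.fo.

primary 1, secondary 4, 5, 7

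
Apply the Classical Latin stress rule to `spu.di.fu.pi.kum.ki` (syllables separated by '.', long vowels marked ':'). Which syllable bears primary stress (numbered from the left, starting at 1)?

Classical Latin: stress the penult if heavy (long vowel or closed), else the antepenult.
Weights: 4 pi L, 5 kum H, 6 ki L.
The penult (syllable 5, kum) is heavy, so it takes stress.
Stress on syllable 5: spu.di.fu.pi.ˈkum.ki.

5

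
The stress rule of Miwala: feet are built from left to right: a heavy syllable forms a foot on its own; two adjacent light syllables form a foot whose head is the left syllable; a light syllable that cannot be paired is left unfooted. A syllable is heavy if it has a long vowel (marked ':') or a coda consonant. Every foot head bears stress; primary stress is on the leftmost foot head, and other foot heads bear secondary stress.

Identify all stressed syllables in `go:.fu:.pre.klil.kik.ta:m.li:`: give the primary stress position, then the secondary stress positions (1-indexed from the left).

Weights: 1 go: H, 2 fu: H, 3 pre L, 4 klil H, 5 kik H, 6 ta:m H, 7 li: H.
Parse left to right (heavy = foot alone; LL = one foot; stranded L unfooted): (ˈgo:) (ˈfu:) pre (ˈklil) (ˈkik) (ˈta:m) (ˈli:).
Foot heads: 1, 2, 4, 5, 6, 7.
Primary stress on the leftmost head = syllable 1.
Secondary stress on 2, 4, 5, 6, 7: ˈgo:.ˌfu:.pre.ˌklil.ˌkik.ˌta:m.ˌli:.

primary 1, secondary 2, 4, 5, 6, 7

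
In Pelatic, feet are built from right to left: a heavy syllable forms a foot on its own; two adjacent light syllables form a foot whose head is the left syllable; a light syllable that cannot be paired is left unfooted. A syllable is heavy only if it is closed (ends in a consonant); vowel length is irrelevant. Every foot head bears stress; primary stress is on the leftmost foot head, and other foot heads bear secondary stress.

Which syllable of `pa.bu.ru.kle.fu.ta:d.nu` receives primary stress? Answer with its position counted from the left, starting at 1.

2

Weights: 1 pa L, 2 bu L, 3 ru L, 4 kle L, 5 fu L, 6 ta:d H, 7 nu L.
Parse right to left (heavy = foot alone; LL = one foot; stranded L unfooted): pa (ˈbu.ru) (ˈkle.fu) (ˈta:d) nu.
Foot heads: 2, 4, 6.
Primary stress on the leftmost head = syllable 2.
Primary stress: syllable 2 → pa.ˈbu.ru.kle.fu.ta:d.nu.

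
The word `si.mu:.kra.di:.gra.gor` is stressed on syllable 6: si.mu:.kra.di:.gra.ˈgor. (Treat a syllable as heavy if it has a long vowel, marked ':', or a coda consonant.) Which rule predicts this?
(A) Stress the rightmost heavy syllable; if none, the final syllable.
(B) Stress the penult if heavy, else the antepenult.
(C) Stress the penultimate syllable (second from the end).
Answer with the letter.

Rule A → syllable 6 ✓.
Rule B → syllable 4 (observed: 6).
Rule C → syllable 5 (observed: 6).

A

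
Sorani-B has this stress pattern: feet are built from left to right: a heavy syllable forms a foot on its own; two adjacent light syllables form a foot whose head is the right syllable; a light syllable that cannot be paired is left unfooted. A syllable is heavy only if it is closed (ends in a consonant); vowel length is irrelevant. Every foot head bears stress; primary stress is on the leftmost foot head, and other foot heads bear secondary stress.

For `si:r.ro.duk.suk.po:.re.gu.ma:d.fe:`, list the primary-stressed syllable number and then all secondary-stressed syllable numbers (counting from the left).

primary 1, secondary 3, 4, 6, 8

Weights: 1 si:r H, 2 ro L, 3 duk H, 4 suk H, 5 po: L, 6 re L, 7 gu L, 8 ma:d H, 9 fe: L.
Parse left to right (heavy = foot alone; LL = one foot; stranded L unfooted): (ˈsi:r) ro (ˈduk) (ˈsuk) (po:.ˈre) gu (ˈma:d) fe:.
Foot heads: 1, 3, 4, 6, 8.
Primary stress on the leftmost head = syllable 1.
Secondary stress on 3, 4, 6, 8: ˈsi:r.ro.ˌduk.ˌsuk.po:.ˌre.gu.ˌma:d.fe:.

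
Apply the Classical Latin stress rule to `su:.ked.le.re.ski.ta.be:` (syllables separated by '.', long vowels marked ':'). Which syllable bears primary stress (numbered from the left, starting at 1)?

Classical Latin: stress the penult if heavy (long vowel or closed), else the antepenult.
Weights: 5 ski L, 6 ta L, 7 be: H.
The penult (syllable 6, ta) is light, so stress falls on the antepenult (syllable 5, ski).
Stress on syllable 5: su:.ked.le.re.ˈski.ta.be:.

5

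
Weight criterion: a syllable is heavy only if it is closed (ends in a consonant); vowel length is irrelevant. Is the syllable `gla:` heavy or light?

light

`gla:`: long vowel, open (no coda). Open (no coda) → light.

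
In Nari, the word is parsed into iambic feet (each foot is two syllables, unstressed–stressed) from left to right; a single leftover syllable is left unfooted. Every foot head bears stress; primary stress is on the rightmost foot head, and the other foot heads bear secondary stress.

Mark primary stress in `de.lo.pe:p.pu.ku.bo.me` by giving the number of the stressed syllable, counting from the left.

6

Parse left to right into iambic (σˈσ) feet: (de.ˈlo) (pe:p.ˈpu) (ku.ˈbo) me. Syllable 7 is left unfooted.
Foot heads (stressed positions): 2, 4, 6.
End Rule Rightmost: primary stress on the rightmost head = syllable 6.
Primary stress: syllable 6 → de.lo.pe:p.pu.ku.ˈbo.me.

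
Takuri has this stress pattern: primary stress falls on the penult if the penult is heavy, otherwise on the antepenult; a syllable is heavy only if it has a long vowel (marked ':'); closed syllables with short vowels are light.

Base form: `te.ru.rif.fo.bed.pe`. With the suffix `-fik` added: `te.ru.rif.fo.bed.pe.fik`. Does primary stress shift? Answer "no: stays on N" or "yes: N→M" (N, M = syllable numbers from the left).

yes: 4→5

Base `te.ru.rif.fo.bed.pe` (6 syllables):
  Weights: 4 fo L, 5 bed L, 6 pe L.
  The penult (syllable 5, bed) is light, so stress falls on the antepenult (syllable 4, fo).
  → primary stress on syllable 4.
Suffixed `te.ru.rif.fo.bed.pe.fik` (7 syllables):
  Weights: 5 bed L, 6 pe L, 7 fik L.
  The penult (syllable 6, pe) is light, so stress falls on the antepenult (syllable 5, bed).
  → primary stress on syllable 5.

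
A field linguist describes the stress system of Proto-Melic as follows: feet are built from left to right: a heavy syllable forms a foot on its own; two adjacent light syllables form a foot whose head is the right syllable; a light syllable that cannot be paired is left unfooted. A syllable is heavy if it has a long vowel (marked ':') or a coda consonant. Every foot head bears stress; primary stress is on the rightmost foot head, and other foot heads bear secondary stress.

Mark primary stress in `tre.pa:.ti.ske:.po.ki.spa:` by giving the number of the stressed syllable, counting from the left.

Weights: 1 tre L, 2 pa: H, 3 ti L, 4 ske: H, 5 po L, 6 ki L, 7 spa: H.
Parse left to right (heavy = foot alone; LL = one foot; stranded L unfooted): tre (ˈpa:) ti (ˈske:) (po.ˈki) (ˈspa:).
Foot heads: 2, 4, 6, 7.
Primary stress on the rightmost head = syllable 7.
Primary stress: syllable 7 → tre.pa:.ti.ske:.po.ki.ˈspa:.

7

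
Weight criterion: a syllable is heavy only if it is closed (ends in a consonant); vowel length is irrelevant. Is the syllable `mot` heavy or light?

heavy

`mot`: short vowel, closed (coda /t/). Closed (coda /t/) → heavy.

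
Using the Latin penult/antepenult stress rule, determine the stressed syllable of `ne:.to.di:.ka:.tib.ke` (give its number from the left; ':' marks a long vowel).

5

Classical Latin: stress the penult if heavy (long vowel or closed), else the antepenult.
Weights: 4 ka: H, 5 tib H, 6 ke L.
The penult (syllable 5, tib) is heavy, so it takes stress.
Stress on syllable 5: ne:.to.di:.ka:.ˈtib.ke.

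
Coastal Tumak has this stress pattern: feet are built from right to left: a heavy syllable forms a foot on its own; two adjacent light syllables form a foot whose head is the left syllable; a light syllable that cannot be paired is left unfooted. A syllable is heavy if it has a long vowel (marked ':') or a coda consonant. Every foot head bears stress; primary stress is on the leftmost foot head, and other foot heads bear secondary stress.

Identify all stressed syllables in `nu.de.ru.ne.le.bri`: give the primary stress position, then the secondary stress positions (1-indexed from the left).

primary 1, secondary 3, 5

Weights: 1 nu L, 2 de L, 3 ru L, 4 ne L, 5 le L, 6 bri L.
Parse right to left (heavy = foot alone; LL = one foot; stranded L unfooted): (ˈnu.de) (ˈru.ne) (ˈle.bri).
Foot heads: 1, 3, 5.
Primary stress on the leftmost head = syllable 1.
Secondary stress on 3, 5: ˈnu.de.ˌru.ne.ˌle.bri.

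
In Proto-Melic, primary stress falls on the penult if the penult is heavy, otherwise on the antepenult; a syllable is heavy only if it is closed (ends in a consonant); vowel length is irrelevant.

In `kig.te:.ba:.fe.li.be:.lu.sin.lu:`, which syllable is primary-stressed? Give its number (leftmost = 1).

8

Weights: 7 lu L, 8 sin H, 9 lu: L.
The penult (syllable 8, sin) is heavy, so it takes stress.
Primary stress: syllable 8 → kig.te:.ba:.fe.li.be:.lu.ˈsin.lu:.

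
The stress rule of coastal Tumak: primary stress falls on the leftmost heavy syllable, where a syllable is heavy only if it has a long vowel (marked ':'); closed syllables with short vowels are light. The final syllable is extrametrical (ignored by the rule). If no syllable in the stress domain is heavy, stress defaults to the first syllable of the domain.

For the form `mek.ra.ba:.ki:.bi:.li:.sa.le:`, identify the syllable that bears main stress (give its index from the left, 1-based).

3

The final syllable (8, le:) is extrametrical; the stress domain is syllables 1–7.
Weights: 1 mek L, 2 ra L, 3 ba: H, 4 ki: H, 5 bi: H, 6 li: H, 7 sa L.
Heavy syllables in the domain: 3, 4, 5, 6. The leftmost is syllable 3 (ba:).
Primary stress: syllable 3 → mek.ra.ˈba:.ki:.bi:.li:.sa.le:.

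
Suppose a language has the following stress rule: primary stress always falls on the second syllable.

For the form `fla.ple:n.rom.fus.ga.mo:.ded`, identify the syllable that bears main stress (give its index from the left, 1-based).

2

The word has 7 syllables; the second syllable is syllable 2 (ple:n).
Primary stress: syllable 2 → fla.ˈple:n.rom.fus.ga.mo:.ded.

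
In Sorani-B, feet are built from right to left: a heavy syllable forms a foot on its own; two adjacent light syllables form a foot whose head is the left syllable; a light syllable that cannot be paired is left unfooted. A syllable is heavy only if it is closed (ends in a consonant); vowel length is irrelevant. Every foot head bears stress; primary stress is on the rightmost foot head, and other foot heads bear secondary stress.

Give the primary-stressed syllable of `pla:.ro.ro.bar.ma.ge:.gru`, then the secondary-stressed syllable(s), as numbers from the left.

Weights: 1 pla: L, 2 ro L, 3 ro L, 4 bar H, 5 ma L, 6 ge: L, 7 gru L.
Parse right to left (heavy = foot alone; LL = one foot; stranded L unfooted): pla: (ˈro.ro) (ˈbar) ma (ˈge:.gru).
Foot heads: 2, 4, 6.
Primary stress on the rightmost head = syllable 6.
Secondary stress on 2, 4: pla:.ˌro.ro.ˌbar.ma.ˈge:.gru.

primary 6, secondary 2, 4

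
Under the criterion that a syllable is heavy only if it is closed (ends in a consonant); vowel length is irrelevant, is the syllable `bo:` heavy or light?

light

`bo:`: long vowel, open (no coda). Open (no coda) → light.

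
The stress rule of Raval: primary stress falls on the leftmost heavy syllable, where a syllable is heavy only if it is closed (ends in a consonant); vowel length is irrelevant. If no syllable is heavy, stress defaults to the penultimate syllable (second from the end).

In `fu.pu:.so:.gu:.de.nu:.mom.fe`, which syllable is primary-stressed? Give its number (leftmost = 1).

Weights: 1 fu L, 2 pu: L, 3 so: L, 4 gu: L, 5 de L, 6 nu: L, 7 mom H, 8 fe L.
Heavy syllables in the domain: 7. The leftmost is syllable 7 (mom).
Primary stress: syllable 7 → fu.pu:.so:.gu:.de.nu:.ˈmom.fe.

7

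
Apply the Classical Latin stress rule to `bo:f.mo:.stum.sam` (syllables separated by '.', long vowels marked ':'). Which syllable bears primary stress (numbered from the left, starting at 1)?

Classical Latin: stress the penult if heavy (long vowel or closed), else the antepenult.
Weights: 2 mo: H, 3 stum H, 4 sam H.
The penult (syllable 3, stum) is heavy, so it takes stress.
Stress on syllable 3: bo:f.mo:.ˈstum.sam.

3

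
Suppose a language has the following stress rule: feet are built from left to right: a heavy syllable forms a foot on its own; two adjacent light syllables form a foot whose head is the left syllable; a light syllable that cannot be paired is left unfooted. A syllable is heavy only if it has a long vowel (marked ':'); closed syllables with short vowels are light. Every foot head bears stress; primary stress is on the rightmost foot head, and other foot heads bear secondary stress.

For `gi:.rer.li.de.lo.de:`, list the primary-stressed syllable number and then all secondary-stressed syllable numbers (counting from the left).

Weights: 1 gi: H, 2 rer L, 3 li L, 4 de L, 5 lo L, 6 de: H.
Parse left to right (heavy = foot alone; LL = one foot; stranded L unfooted): (ˈgi:) (ˈrer.li) (ˈde.lo) (ˈde:).
Foot heads: 1, 2, 4, 6.
Primary stress on the rightmost head = syllable 6.
Secondary stress on 1, 2, 4: ˌgi:.ˌrer.li.ˌde.lo.ˈde:.

primary 6, secondary 1, 2, 4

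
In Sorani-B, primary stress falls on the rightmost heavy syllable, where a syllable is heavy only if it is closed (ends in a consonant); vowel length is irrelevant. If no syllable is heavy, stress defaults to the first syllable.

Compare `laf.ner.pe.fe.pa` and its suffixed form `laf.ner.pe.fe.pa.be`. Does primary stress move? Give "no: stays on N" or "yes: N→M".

Base `laf.ner.pe.fe.pa` (5 syllables):
  Weights: 1 laf H, 2 ner H, 3 pe L, 4 fe L, 5 pa L.
  Heavy syllables in the domain: 1, 2. The rightmost is syllable 2 (ner).
  → primary stress on syllable 2.
Suffixed `laf.ner.pe.fe.pa.be` (6 syllables):
  Weights: 1 laf H, 2 ner H, 3 pe L, 4 fe L, 5 pa L, 6 be L.
  Heavy syllables in the domain: 1, 2. The rightmost is syllable 2 (ner).
  → primary stress on syllable 2.

no: stays on 2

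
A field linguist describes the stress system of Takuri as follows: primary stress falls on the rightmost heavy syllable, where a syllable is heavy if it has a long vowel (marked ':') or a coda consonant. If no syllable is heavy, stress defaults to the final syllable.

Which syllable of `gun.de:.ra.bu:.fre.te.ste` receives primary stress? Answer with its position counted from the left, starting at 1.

Weights: 1 gun H, 2 de: H, 3 ra L, 4 bu: H, 5 fre L, 6 te L, 7 ste L.
Heavy syllables in the domain: 1, 2, 4. The rightmost is syllable 4 (bu:).
Primary stress: syllable 4 → gun.de:.ra.ˈbu:.fre.te.ste.

4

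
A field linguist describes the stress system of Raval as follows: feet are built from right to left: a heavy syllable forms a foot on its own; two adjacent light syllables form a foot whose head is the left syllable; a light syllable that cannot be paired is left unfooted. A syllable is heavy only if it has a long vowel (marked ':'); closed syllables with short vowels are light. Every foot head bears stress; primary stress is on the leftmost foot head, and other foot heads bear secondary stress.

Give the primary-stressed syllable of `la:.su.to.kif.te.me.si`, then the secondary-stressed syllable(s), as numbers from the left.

Weights: 1 la: H, 2 su L, 3 to L, 4 kif L, 5 te L, 6 me L, 7 si L.
Parse right to left (heavy = foot alone; LL = one foot; stranded L unfooted): (ˈla:) (ˈsu.to) (ˈkif.te) (ˈme.si).
Foot heads: 1, 2, 4, 6.
Primary stress on the leftmost head = syllable 1.
Secondary stress on 2, 4, 6: ˈla:.ˌsu.to.ˌkif.te.ˌme.si.

primary 1, secondary 2, 4, 6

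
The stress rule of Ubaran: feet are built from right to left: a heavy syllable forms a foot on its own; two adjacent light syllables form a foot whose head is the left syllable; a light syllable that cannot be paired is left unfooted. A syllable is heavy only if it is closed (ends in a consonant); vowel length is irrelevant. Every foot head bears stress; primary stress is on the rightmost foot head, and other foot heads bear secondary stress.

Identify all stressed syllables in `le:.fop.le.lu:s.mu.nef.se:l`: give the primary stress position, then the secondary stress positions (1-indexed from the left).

Weights: 1 le: L, 2 fop H, 3 le L, 4 lu:s H, 5 mu L, 6 nef H, 7 se:l H.
Parse right to left (heavy = foot alone; LL = one foot; stranded L unfooted): le: (ˈfop) le (ˈlu:s) mu (ˈnef) (ˈse:l).
Foot heads: 2, 4, 6, 7.
Primary stress on the rightmost head = syllable 7.
Secondary stress on 2, 4, 6: le:.ˌfop.le.ˌlu:s.mu.ˌnef.ˈse:l.

primary 7, secondary 2, 4, 6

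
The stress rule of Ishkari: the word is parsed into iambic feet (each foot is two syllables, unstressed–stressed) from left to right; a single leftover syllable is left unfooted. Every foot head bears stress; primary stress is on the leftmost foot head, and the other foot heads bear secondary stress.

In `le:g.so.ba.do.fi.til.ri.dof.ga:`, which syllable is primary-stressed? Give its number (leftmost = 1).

Parse left to right into iambic (σˈσ) feet: (le:g.ˈso) (ba.ˈdo) (fi.ˈtil) (ri.ˈdof) ga:. Syllable 9 is left unfooted.
Foot heads (stressed positions): 2, 4, 6, 8.
End Rule Leftmost: primary stress on the leftmost head = syllable 2.
Primary stress: syllable 2 → le:g.ˈso.ba.do.fi.til.ri.dof.ga:.

2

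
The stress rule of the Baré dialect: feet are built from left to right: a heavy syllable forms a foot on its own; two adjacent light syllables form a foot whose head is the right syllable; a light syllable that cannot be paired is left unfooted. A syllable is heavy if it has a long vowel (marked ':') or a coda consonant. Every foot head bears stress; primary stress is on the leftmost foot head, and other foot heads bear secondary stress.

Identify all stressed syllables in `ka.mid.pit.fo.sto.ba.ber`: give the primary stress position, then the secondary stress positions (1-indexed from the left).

Weights: 1 ka L, 2 mid H, 3 pit H, 4 fo L, 5 sto L, 6 ba L, 7 ber H.
Parse left to right (heavy = foot alone; LL = one foot; stranded L unfooted): ka (ˈmid) (ˈpit) (fo.ˈsto) ba (ˈber).
Foot heads: 2, 3, 5, 7.
Primary stress on the leftmost head = syllable 2.
Secondary stress on 3, 5, 7: ka.ˈmid.ˌpit.fo.ˌsto.ba.ˌber.

primary 2, secondary 3, 5, 7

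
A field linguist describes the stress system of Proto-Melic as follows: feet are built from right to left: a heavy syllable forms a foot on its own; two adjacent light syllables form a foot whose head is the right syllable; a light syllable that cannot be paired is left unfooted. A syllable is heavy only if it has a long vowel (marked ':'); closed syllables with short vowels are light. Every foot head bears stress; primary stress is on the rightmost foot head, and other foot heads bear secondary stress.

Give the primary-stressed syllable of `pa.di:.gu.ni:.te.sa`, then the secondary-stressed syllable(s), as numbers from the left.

primary 6, secondary 2, 4

Weights: 1 pa L, 2 di: H, 3 gu L, 4 ni: H, 5 te L, 6 sa L.
Parse right to left (heavy = foot alone; LL = one foot; stranded L unfooted): pa (ˈdi:) gu (ˈni:) (te.ˈsa).
Foot heads: 2, 4, 6.
Primary stress on the rightmost head = syllable 6.
Secondary stress on 2, 4: pa.ˌdi:.gu.ˌni:.te.ˈsa.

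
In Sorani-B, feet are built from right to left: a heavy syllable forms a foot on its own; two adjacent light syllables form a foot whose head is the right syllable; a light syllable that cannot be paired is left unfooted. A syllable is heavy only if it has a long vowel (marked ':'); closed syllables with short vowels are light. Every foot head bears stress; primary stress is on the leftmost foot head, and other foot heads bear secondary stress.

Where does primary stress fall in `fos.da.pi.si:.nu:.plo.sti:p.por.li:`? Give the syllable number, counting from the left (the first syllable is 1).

Weights: 1 fos L, 2 da L, 3 pi L, 4 si: H, 5 nu: H, 6 plo L, 7 sti:p H, 8 por L, 9 li: H.
Parse right to left (heavy = foot alone; LL = one foot; stranded L unfooted): fos (da.ˈpi) (ˈsi:) (ˈnu:) plo (ˈsti:p) por (ˈli:).
Foot heads: 3, 4, 5, 7, 9.
Primary stress on the leftmost head = syllable 3.
Primary stress: syllable 3 → fos.da.ˈpi.si:.nu:.plo.sti:p.por.li:.

3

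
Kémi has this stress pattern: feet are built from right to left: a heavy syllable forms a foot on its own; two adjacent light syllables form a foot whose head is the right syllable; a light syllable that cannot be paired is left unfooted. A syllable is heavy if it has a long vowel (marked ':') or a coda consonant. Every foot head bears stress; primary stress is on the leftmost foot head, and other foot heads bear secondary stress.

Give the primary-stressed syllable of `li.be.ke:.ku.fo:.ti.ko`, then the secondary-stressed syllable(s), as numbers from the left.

Weights: 1 li L, 2 be L, 3 ke: H, 4 ku L, 5 fo: H, 6 ti L, 7 ko L.
Parse right to left (heavy = foot alone; LL = one foot; stranded L unfooted): (li.ˈbe) (ˈke:) ku (ˈfo:) (ti.ˈko).
Foot heads: 2, 3, 5, 7.
Primary stress on the leftmost head = syllable 2.
Secondary stress on 3, 5, 7: li.ˈbe.ˌke:.ku.ˌfo:.ti.ˌko.

primary 2, secondary 3, 5, 7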